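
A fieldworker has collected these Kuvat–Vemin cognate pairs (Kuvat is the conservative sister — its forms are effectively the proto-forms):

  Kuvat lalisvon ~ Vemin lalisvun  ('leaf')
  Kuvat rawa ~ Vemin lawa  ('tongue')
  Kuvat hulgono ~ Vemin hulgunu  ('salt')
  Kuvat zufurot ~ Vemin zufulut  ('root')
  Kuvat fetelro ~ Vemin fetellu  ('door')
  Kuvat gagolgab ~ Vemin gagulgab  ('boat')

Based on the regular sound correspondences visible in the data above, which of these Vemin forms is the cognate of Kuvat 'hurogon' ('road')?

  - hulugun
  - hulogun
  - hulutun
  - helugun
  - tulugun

hulugun

zufurot ~ zufulut — Kuvat r corresponds to Vemin l between vowels (before a back vowel).
zufurot ~ zufulut, gagolgab ~ gagulgab — Kuvat o corresponds to Vemin u after a consonant, before a consonant other than r, m, n, p, b, f, v.
lalisvon ~ lalisvun, hulgono ~ hulgunu — Kuvat o corresponds to Vemin u after a consonant, before a nasal.
Applying these to Kuvat 'hurogon':
  hurogon → hulogon   (r→l between vowels (before a back vowel))
  hulogon → hulugon   (o→u after a consonant, before a consonant other than r, m, n, p, b, f, v)
  hulugon → hulugun   (o→u after a consonant, before a nasal)
So the Vemin cognate is 'hulugun'.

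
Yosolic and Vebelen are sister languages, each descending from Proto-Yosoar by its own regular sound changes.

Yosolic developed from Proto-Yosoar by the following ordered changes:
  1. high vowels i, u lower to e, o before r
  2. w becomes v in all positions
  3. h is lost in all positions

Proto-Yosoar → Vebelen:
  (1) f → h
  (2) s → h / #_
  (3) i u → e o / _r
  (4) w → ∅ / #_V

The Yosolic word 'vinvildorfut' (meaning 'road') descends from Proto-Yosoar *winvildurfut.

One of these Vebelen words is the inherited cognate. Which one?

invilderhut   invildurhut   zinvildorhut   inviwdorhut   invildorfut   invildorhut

invildorhut

Vebelen: *winvildurfut
  winvildurfut → winvildurhut   [unconditioned shift]
  winvildurhut (rule 2 does not apply)
  winvildurhut → winvildorhut   [pre-rhotic lowering]
  winvildorhut → invildorhut   [glide loss]
  giving Vebelen invildorhut.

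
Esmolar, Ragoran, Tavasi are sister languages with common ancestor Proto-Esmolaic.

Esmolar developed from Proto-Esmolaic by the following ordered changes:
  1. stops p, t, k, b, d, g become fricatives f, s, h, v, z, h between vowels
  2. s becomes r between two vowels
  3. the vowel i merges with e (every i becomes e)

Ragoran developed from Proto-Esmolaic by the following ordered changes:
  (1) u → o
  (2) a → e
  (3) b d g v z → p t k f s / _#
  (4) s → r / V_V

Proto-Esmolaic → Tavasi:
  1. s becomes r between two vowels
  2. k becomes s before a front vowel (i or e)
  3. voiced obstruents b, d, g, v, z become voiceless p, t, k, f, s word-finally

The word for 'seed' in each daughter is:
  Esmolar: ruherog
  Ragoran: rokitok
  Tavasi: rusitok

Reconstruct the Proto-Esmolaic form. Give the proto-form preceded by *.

*rukitog

Position 4: Esmolar has e, Ragoran has i, Tavasi has i. Ragoran preserves i here (none of its changes turn any other segment into i), so the proto-segment is *i.
Position 7: Esmolar has g, Ragoran has k, Tavasi has k. Esmolar preserves g here (none of its changes turn any other segment into g), so the proto-segment is *g.
Continuing position by position gives *rukitog; check it forward:
Esmolar: start from *rukitog.
  rule 1 (intervocalic lenition): rukitog → ruhisog
  rule 2 (rhotacism): ruhisog → ruhirog
  rule 3 (vowel merger): ruhirog → ruherog
  ⇒ Esmolar ruherog
Ragoran: *rukitog
  rukitog → rokitog   [vowel merger]
  rokitog (rule 2 does not apply)
  rokitog → rokitok   [final devoicing]
  rokitok (rule 4 does not apply)
  giving Ragoran rokitok.
Tavasi: start from *rukitog.
  rule 1: no change — rukitog
  rule 2 (palatalisation): rukitog → rusitog
  rule 3 (final devoicing): rusitog → rusitok
  ⇒ Tavasi rusitok
No other proto-form is consistent with every reflex, so the reconstruction is *rukitog.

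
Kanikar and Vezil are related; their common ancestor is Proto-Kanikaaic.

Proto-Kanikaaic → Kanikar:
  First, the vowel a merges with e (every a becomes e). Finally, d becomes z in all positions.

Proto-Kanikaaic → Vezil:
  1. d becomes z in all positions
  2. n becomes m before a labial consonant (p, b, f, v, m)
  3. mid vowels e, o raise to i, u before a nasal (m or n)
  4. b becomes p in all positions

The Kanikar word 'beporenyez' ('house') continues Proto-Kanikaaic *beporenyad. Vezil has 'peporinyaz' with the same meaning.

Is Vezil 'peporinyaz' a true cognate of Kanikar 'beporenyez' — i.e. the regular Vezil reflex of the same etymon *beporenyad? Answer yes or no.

yes

Derive the expected Vezil reflex of *beporenyad:
Vezil: *beporenyad
  beporenyad → beporenyaz   [unconditioned shift]
  beporenyaz (rule 2 does not apply)
  beporenyaz → beporinyaz   [pre-nasal raising]
  beporinyaz → peporinyaz   [unconditioned shift]
  giving Vezil peporinyaz.
Vezil 'peporinyaz' matches the regular reflex exactly, so the pair is cognate.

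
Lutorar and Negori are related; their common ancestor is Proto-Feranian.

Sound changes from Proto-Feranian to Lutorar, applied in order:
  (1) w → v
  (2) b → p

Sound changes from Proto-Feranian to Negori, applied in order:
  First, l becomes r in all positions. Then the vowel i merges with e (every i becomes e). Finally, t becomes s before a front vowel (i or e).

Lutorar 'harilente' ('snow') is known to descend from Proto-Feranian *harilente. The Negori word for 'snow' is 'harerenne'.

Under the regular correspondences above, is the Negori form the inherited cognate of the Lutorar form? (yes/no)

no

Derive the expected Negori reflex of *harilente:
Negori: *harilente
  harilente → harirente   [unconditioned shift]
  harirente → harerente   [vowel merger]
  harerente → harerense   [palatalisation]
  giving Negori harerense.
The regular Negori reflex would be 'harerense', but the attested form is 'harerenne'. The correspondence is irregular, so they are not cognates (the Negori form has a different source).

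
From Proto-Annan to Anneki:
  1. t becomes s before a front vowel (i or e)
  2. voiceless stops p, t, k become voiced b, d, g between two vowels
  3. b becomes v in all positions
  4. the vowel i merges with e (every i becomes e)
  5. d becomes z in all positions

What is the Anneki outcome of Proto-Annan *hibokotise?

hevogosese

Anneki: *hibokotise
  hibokotise → hibokosise   [palatalisation]
  hibokosise → hibogosise   [intervocalic voicing]
  hibogosise → hivogosise   [unconditioned shift]
  hivogosise → hevogosese   [vowel merger]
  hevogosese (rule 5 does not apply)
  giving Anneki hevogosese.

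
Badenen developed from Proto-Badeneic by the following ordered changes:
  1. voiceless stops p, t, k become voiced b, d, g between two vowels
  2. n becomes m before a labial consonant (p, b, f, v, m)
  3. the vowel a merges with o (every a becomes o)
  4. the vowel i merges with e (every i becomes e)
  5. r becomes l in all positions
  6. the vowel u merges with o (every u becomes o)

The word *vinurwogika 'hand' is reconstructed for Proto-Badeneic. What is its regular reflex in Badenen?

venolwogego

Badenen: start from *vinurwogika.
  rule 1 (intervocalic voicing): vinurwogika → vinurwogiga
  rule 2: no change — vinurwogiga
  rule 3 (vowel merger): vinurwogiga → vinurwogigo
  rule 4 (vowel merger): vinurwogigo → venurwogego
  rule 5 (unconditioned shift): venurwogego → venulwogego
  rule 6 (vowel merger): venulwogego → venolwogego
  ⇒ Badenen venolwogego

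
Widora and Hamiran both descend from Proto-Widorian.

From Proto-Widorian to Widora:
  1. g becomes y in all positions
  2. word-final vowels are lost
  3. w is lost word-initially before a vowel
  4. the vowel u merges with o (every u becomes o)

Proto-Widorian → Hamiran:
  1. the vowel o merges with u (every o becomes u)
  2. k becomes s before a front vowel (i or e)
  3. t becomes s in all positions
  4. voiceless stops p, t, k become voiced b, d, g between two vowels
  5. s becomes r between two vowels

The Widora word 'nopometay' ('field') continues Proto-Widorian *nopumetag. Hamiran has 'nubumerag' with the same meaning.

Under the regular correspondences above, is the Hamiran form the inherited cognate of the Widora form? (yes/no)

Derive the expected Hamiran reflex of *nopumetag:
Hamiran: *nopumetag > nupumetag > nupumesag > nubumesag > nubumerag  (by vowel merger, unconditioned shift, intervocalic voicing, rhotacism)
Hamiran 'nubumerag' matches the regular reflex exactly, so the pair is cognate.

yes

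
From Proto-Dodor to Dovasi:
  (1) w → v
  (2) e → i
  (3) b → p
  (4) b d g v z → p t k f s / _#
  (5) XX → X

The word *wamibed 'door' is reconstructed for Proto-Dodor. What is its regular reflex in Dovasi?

vamipit

Dovasi: start from *wamibed.
  rule 1 (unconditioned shift): wamibed → vamibed
  rule 2 (vowel merger): vamibed → vamibid
  rule 3 (unconditioned shift): vamibid → vamipid
  rule 4 (final devoicing): vamipid → vamipit
  rule 5: no change — vamipit
  ⇒ Dovasi vamipit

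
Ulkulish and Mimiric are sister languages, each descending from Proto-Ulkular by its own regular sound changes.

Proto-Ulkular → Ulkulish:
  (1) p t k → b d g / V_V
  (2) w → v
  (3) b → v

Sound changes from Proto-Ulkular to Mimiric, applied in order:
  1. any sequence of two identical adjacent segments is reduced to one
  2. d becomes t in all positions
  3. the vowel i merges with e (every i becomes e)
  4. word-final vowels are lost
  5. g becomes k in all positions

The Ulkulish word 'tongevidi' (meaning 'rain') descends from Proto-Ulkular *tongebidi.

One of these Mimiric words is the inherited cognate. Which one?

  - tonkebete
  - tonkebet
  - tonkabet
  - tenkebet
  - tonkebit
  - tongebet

Mimiric: *tongebidi
  tongebidi (rule 1 does not apply)
  tongebidi → tongebiti   [unconditioned shift]
  tongebiti → tongebete   [vowel merger]
  tongebete → tongebet   [apocope]
  tongebet → tonkebet   [unconditioned shift]
  giving Mimiric tonkebet.
Only 'tonkebet' matches the regular Mimiric development of *tongebidi.

tonkebet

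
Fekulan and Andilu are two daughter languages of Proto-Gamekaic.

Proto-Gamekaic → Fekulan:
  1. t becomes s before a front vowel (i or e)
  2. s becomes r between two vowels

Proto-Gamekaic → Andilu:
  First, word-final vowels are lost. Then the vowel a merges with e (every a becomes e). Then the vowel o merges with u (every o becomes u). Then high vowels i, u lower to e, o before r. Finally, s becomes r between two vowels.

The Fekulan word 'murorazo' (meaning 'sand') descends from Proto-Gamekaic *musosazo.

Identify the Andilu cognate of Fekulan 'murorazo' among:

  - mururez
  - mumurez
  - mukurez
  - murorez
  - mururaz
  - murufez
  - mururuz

Andilu: *musosazo
  musosazo → musosaz   [apocope]
  musosaz → musosez   [vowel merger]
  musosez → mususez   [vowel merger]
  mususez (rule 4 does not apply)
  mususez → mururez   [rhotacism]
  giving Andilu mururez.
Among the options, 'mururez' alone shows every Andilu change applied in order.

mururez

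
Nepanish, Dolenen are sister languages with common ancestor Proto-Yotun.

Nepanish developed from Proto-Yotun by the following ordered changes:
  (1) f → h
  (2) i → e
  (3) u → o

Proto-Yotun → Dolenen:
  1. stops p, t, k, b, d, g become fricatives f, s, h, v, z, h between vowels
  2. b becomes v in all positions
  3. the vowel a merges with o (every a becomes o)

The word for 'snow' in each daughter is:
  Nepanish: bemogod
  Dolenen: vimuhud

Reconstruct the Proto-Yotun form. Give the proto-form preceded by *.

Position 6: Nepanish has o, Dolenen has u. Dolenen preserves u here (none of its changes turn any other segment into u), so the proto-segment is *u.
Position 1: Nepanish has b, Dolenen has v. Nepanish preserves b here (none of its changes turn any other segment into b), so the proto-segment is *b.
Position 4: Nepanish has o, Dolenen has u. Dolenen preserves u here (none of its changes turn any other segment into u), so the proto-segment is *u.
Continuing position by position gives *bimugud; check it forward:
Nepanish: *bimugud > bemugud > bemogod  (by vowel merger, vowel merger)
Dolenen: *bimugud
  bimugud → bimuhud   [intervocalic lenition]
  bimuhud → vimuhud   [unconditioned shift]
  vimuhud (rule 3 does not apply)
  giving Dolenen vimuhud.
*bimugud is the unique common source.

*bimugud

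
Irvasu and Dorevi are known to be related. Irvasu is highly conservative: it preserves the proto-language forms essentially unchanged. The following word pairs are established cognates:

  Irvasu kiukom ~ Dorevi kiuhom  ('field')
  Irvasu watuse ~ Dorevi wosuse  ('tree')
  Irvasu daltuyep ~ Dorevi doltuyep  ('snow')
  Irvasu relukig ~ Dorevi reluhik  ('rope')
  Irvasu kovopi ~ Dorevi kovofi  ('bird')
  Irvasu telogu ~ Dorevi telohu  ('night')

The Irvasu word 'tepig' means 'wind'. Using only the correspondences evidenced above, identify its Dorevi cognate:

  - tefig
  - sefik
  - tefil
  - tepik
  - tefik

kovopi ~ kovofi — Irvasu p corresponds to Dorevi f between vowels (before a front vowel).
relukig ~ reluhik — Irvasu g corresponds to Dorevi k word-finally.
Applying these to Irvasu 'tepig':
  tepig → tefig   (p→f between vowels (before a front vowel))
  tefig → tefik   (g→k word-finally)
So the Dorevi cognate is 'tefik'.

tefik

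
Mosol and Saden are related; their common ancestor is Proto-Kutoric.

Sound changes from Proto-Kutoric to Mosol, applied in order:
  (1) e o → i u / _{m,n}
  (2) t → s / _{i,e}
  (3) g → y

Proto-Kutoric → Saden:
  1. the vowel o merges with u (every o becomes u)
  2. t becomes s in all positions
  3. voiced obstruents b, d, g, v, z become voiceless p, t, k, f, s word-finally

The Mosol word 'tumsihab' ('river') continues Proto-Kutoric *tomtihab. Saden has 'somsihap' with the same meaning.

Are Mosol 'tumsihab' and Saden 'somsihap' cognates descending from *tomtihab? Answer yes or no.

Derive the expected Saden reflex of *tomtihab:
Saden: *tomtihab
  tomtihab → tumtihab   [vowel merger]
  tumtihab → sumsihab   [unconditioned shift]
  sumsihab → sumsihap   [final devoicing]
  giving Saden sumsihap.
The regular Saden reflex would be 'sumsihap', but the attested form is 'somsihap'. The correspondence is irregular, so they are not cognates (the Saden form has a different source).

no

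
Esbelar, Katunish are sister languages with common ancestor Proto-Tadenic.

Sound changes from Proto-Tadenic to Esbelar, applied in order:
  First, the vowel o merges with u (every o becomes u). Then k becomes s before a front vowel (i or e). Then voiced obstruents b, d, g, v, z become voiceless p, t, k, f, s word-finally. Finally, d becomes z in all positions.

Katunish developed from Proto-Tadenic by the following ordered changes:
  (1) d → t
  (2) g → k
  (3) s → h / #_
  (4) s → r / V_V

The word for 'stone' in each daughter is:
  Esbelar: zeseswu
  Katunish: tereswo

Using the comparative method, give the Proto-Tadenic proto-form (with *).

*deseswo

Position 7: Esbelar has u, Katunish has o. Katunish preserves o here (none of its changes turn any other segment into o), so the proto-segment is *o.
Position 1: Esbelar has z, Katunish has t. Taking the neighbouring segments as reconstructed: Esbelar z could go back to *d or *z; Katunish t could go back to *t or *d — the one source consistent with every daughter is *d.
Position 3: Esbelar has s, Katunish has r. Taking the neighbouring segments as reconstructed: Esbelar s could go back to *k or *s; Katunish r could go back to *s or *r — the one source consistent with every daughter is *s.
The remaining positions agree across the daughters. Check the candidate against every language:
Esbelar: *deseswo
  deseswo → deseswu   [vowel merger]
  deseswu (rule 2 does not apply)
  deseswu (rule 3 does not apply)
  deseswu → zeseswu   [unconditioned shift]
  giving Esbelar zeseswu.
Katunish: *deseswo > teseswo > tereswo  (by unconditioned shift, rhotacism)
*deseswo is the unique common source.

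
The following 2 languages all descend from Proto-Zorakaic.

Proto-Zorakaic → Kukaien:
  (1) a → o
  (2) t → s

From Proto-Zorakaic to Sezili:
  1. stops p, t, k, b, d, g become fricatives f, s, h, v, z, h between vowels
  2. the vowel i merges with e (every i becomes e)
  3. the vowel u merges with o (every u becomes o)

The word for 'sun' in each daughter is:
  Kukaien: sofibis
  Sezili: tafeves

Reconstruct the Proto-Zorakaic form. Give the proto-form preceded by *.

Position 1: Kukaien has s, Sezili has t. Sezili preserves t here (none of its changes turn any other segment into t), so the proto-segment is *t.
Position 5: Kukaien has b, Sezili has v. Kukaien preserves b here (none of its changes turn any other segment into b), so the proto-segment is *b.
Verify the candidate proto-form against each daughter:
Kukaien: *tafibis
  tafibis → tofibis   [vowel merger]
  tofibis → sofibis   [unconditioned shift]
  giving Kukaien sofibis.
Sezili: *tafibis > tafivis > tafeves  (by intervocalic lenition, vowel merger)
*tafibis is the unique common source.

*tafibis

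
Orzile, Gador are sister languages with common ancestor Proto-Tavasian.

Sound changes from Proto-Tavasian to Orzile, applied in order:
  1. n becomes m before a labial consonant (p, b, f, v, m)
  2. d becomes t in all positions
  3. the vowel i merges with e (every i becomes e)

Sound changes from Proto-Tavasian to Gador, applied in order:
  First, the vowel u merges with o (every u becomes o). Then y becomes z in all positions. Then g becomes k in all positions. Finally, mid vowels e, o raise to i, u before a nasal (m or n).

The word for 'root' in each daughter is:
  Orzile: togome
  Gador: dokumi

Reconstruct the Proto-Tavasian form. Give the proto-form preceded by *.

Position 4: Orzile has o, Gador has u. Orzile preserves o here (none of its changes turn any other segment into o), so the proto-segment is *o.
Position 1: Orzile has t, Gador has d. Gador preserves d here (none of its changes turn any other segment into d), so the proto-segment is *d.
Position 3: Orzile has g, Gador has k. Orzile preserves g here (none of its changes turn any other segment into g), so the proto-segment is *g.
This points to *dogomi. Verify forward in each daughter:
Orzile: *dogomi
  dogomi (rule 1 does not apply)
  dogomi → togomi   [unconditioned shift]
  togomi → togome   [vowel merger]
  giving Orzile togome.
Gador: start from *dogomi.
  rule 1: no change — dogomi
  rule 2: no change — dogomi
  rule 3 (unconditioned shift): dogomi → dokomi
  rule 4 (pre-nasal raising): dokomi → dokumi
  ⇒ Gador dokumi
No other proto-form is consistent with every reflex, so the reconstruction is *dogomi.

*dogomi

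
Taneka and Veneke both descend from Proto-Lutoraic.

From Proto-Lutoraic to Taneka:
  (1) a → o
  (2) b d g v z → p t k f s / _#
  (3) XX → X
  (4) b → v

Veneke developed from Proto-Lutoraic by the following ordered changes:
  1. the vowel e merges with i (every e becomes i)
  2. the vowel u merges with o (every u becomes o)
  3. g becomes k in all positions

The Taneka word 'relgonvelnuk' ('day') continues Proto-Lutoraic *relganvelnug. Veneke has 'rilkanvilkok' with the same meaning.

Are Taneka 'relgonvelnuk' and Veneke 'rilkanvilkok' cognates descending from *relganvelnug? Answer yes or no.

no

Derive the expected Veneke reflex of *relganvelnug:
Veneke: *relganvelnug
  relganvelnug → rilganvilnug   [vowel merger]
  rilganvilnug → rilganvilnog   [vowel merger]
  rilganvilnog → rilkanvilnok   [unconditioned shift]
  giving Veneke rilkanvilnok.
The regular Veneke reflex would be 'rilkanvilnok', but the attested form is 'rilkanvilkok'. The correspondence is irregular, so they are not cognates (the Veneke form has a different source).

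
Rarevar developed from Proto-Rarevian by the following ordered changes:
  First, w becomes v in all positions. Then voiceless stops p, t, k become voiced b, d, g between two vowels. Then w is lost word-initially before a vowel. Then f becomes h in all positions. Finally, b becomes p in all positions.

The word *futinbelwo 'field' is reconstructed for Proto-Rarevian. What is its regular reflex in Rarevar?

Rarevar: start from *futinbelwo.
  rule 1 (unconditioned shift): futinbelwo → futinbelvo
  rule 2 (intervocalic voicing): futinbelvo → fudinbelvo
  rule 3: no change — fudinbelvo
  rule 4 (unconditioned shift): fudinbelvo → hudinbelvo
  rule 5 (unconditioned shift): hudinbelvo → hudinpelvo
  ⇒ Rarevar hudinpelvo

hudinpelvo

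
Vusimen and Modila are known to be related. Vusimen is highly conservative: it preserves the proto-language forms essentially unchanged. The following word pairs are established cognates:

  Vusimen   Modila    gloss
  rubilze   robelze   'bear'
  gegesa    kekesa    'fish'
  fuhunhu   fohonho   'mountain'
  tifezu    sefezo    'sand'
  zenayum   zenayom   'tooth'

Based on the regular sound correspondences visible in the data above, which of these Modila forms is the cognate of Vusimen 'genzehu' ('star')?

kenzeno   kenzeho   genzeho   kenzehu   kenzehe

kenzeho

gegesa ~ kekesa — Vusimen g corresponds to Modila k word-initially before a front vowel.
fuhunhu ~ fohonho, tifezu ~ sefezo — Vusimen u corresponds to Modila o word-finally.
Applying these to Vusimen 'genzehu':
  genzehu → kenzehu   (g→k word-initially before a front vowel)
  kenzehu → kenzeho   (u→o word-finally)
So the Modila cognate is 'kenzeho'.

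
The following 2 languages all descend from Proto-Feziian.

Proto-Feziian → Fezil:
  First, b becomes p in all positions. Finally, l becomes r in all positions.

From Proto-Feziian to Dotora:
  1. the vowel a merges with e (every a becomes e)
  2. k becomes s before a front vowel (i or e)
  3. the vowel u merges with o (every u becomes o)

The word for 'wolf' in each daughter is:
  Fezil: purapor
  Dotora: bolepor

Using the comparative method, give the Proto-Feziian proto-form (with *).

*bulapor

Position 4: Fezil has a, Dotora has e. Fezil preserves a here (none of its changes turn any other segment into a), so the proto-segment is *a.
Position 1: Fezil has p, Dotora has b. Dotora preserves b here (none of its changes turn any other segment into b), so the proto-segment is *b.
Position 3: Fezil has r, Dotora has l. Dotora preserves l here (none of its changes turn any other segment into l), so the proto-segment is *l.
Verify the candidate proto-form against each daughter:
Fezil: start from *bulapor.
  rule 1 (unconditioned shift): bulapor → pulapor
  rule 2 (unconditioned shift): pulapor → purapor
  ⇒ Fezil purapor
Dotora: *bulapor > bulepor > bolepor  (by vowel merger, vowel merger)
*bulapor is the unique common source.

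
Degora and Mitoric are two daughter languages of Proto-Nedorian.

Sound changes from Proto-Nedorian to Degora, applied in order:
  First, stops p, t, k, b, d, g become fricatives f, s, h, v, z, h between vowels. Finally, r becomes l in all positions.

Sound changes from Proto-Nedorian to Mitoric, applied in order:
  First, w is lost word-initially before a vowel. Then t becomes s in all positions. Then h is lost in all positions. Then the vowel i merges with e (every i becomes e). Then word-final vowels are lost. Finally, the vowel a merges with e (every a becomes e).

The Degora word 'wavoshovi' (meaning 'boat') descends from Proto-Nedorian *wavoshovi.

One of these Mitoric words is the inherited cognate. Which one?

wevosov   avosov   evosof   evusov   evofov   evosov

evosov

Mitoric: *wavoshovi
  wavoshovi → avoshovi   [glide loss]
  avoshovi (rule 2 does not apply)
  avoshovi → avosovi   [h-loss]
  avosovi → avosove   [vowel merger]
  avosove → avosov   [apocope]
  avosov → evosov   [vowel merger]
  giving Mitoric evosov.
Among the options, 'evosov' alone shows every Mitoric change applied in order.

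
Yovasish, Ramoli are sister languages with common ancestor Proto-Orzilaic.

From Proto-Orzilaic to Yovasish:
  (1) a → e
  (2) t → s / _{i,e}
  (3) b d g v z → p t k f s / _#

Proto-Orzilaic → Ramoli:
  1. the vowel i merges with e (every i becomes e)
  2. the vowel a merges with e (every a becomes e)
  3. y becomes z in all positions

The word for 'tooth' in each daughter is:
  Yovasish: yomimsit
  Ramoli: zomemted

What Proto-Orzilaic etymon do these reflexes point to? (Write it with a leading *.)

*yomimtid

Position 8: Yovasish has t, Ramoli has d. Ramoli preserves d here (none of its changes turn any other segment into d), so the proto-segment is *d.
Position 7: Yovasish has i, Ramoli has e. Yovasish preserves i here (none of its changes turn any other segment into i), so the proto-segment is *i.
Position 4: Yovasish has i, Ramoli has e. Yovasish preserves i here (none of its changes turn any other segment into i), so the proto-segment is *i.
This points to *yomimtid. Verify forward in each daughter:
Yovasish: *yomimtid > yomimsid > yomimsit  (by palatalisation, final devoicing)
Ramoli: start from *yomimtid.
  rule 1 (vowel merger): yomimtid → yomemted
  rule 2: no change — yomemted
  rule 3 (unconditioned shift): yomemted → zomemted
  ⇒ Ramoli zomemted
Only *yomimtid yields all of Yovasish yomimsit, Ramoli zomemted.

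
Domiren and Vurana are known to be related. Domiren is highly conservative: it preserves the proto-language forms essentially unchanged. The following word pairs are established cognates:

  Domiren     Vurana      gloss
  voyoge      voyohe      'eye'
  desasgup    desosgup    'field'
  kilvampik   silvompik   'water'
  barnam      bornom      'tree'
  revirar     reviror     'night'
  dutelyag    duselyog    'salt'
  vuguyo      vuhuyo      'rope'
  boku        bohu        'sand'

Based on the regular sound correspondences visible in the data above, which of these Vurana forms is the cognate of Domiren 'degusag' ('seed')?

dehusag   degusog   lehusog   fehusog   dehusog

vuguyo ~ vuhuyo — Domiren g corresponds to Vurana h between vowels (before a back vowel).
desasgup ~ desosgup, dutelyag ~ duselyog — Domiren a corresponds to Vurana o after a consonant, before a consonant other than r, m, n, p, b, f, v.
Applying these to Domiren 'degusag':
  degusag → dehusag   (g→h between vowels (before a back vowel))
  dehusag → dehusog   (a→o after a consonant, before a consonant other than r, m, n, p, b, f, v)
So the Vurana cognate is 'dehusog'.

dehusog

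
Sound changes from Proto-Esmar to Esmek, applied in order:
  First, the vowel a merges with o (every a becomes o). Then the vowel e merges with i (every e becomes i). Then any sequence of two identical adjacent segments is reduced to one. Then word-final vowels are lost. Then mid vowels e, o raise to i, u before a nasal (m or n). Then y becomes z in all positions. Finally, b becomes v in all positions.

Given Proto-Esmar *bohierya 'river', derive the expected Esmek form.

vohirz

Esmek: *bohierya
  bohierya → bohieryo   [vowel merger]
  bohieryo → bohiiryo   [vowel merger]
  bohiiryo → bohiryo   [degemination]
  bohiryo → bohiry   [apocope]
  bohiry (rule 5 does not apply)
  bohiry → bohirz   [unconditioned shift]
  bohirz → vohirz   [unconditioned shift]
  giving Esmek vohirz.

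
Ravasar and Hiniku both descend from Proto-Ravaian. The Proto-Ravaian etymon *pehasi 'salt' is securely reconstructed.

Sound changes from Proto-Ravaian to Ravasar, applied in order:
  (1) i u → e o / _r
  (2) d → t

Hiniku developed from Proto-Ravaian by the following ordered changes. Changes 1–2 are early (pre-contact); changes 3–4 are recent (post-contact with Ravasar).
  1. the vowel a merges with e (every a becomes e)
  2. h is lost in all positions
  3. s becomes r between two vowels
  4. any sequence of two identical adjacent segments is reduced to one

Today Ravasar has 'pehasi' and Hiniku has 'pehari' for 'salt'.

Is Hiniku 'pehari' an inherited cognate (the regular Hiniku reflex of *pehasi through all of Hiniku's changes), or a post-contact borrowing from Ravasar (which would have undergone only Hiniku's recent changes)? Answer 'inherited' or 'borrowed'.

If inherited, *pehasi would pass through all of Hiniku's changes:
Hiniku: start from *pehasi.
  rule 1 (vowel merger): pehasi → pehesi
  rule 2 (h-loss): pehesi → peesi
  rule 3 (rhotacism): peesi → peeri
  rule 4 (degemination): peeri → peri
  ⇒ Hiniku peri
If borrowed from Ravasar 'pehasi' after the early changes, it would undergo only the recent ones:
  rule 3 (rhotacism): pehasi → pehari
  rule 4 (degemination): no change (pehari)
  ⇒ as a loan: pehari
Hiniku 'pehari' matches the loan outcome 'pehari', not the inherited 'peri' — it skipped the early Hiniku changes, so it was borrowed from Ravasar.

borrowed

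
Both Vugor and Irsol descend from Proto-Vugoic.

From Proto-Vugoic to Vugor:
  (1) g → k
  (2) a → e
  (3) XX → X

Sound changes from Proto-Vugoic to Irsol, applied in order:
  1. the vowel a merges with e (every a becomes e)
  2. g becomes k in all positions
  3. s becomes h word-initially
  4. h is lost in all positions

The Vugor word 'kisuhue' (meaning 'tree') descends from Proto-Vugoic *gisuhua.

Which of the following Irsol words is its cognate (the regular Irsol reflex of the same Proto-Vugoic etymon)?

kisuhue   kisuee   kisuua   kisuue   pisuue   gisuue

Irsol: *gisuhua > gisuhue > kisuhue > kisuue  (by vowel merger, unconditioned shift, h-loss)
Only 'kisuue' matches the regular Irsol development of *gisuhua.

kisuue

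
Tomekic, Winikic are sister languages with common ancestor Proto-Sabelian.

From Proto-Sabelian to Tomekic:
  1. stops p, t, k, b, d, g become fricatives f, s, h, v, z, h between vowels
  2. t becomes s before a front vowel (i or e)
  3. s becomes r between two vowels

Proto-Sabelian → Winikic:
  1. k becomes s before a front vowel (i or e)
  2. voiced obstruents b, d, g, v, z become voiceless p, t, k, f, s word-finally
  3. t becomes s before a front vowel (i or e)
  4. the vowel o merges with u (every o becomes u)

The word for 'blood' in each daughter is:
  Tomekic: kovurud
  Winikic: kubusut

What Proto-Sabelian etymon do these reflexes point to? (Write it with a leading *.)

Position 3: Tomekic has v, Winikic has b. Winikic preserves b here (none of its changes turn any other segment into b), so the proto-segment is *b.
Position 7: Tomekic has d, Winikic has t. Tomekic preserves d here (none of its changes turn any other segment into d), so the proto-segment is *d.
Position 2: Tomekic has o, Winikic has u. Tomekic preserves o here (none of its changes turn any other segment into o), so the proto-segment is *o.
Verify the candidate proto-form against each daughter:
Tomekic: *kobusud
  kobusud → kovusud   [intervocalic lenition]
  kovusud (rule 2 does not apply)
  kovusud → kovurud   [rhotacism]
  giving Tomekic kovurud.
Winikic: *kobusud
  kobusud (rule 1 does not apply)
  kobusud → kobusut   [final devoicing]
  kobusut (rule 3 does not apply)
  kobusut → kubusut   [vowel merger]
  giving Winikic kubusut.
*kobusud is the unique common source.

*kobusud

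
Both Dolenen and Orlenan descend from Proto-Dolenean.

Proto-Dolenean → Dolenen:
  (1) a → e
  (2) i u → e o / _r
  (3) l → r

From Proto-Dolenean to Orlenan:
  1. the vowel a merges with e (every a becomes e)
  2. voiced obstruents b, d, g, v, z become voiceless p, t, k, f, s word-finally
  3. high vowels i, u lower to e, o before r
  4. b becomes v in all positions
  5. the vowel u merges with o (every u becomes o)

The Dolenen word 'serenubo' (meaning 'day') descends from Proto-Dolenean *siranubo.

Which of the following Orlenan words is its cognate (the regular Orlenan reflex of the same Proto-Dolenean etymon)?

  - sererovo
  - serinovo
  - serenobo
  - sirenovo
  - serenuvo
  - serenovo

Orlenan: start from *siranubo.
  rule 1 (vowel merger): siranubo → sirenubo
  rule 2: no change — sirenubo
  rule 3 (pre-rhotic lowering): sirenubo → serenubo
  rule 4 (unconditioned shift): serenubo → serenuvo
  rule 5 (vowel merger): serenuvo → serenovo
  ⇒ Orlenan serenovo

serenovo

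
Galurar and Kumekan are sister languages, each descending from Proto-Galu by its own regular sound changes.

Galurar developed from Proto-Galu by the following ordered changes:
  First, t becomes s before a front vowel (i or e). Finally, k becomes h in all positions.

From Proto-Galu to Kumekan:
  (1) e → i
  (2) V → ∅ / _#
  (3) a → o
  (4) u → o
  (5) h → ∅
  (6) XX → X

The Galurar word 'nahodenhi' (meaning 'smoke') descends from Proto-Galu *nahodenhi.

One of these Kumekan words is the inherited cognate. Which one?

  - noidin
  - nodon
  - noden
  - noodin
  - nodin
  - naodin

nodin

Kumekan: *nahodenhi > nahodinhi > nahodinh > nohodinh > noodin > nodin  (by vowel merger, apocope, vowel merger, h-loss, degemination)
The other candidates each miss or misapply at least one Kumekan change.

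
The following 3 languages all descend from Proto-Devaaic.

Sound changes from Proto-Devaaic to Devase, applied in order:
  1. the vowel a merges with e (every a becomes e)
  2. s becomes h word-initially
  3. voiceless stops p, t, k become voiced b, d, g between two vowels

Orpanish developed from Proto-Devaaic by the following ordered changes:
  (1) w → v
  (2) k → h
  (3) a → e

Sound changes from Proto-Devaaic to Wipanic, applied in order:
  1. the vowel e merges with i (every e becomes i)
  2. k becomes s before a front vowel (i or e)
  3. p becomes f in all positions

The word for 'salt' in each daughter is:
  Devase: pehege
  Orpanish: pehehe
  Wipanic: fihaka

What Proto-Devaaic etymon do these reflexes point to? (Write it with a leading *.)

Position 4: Devase has e, Orpanish has e, Wipanic has a. Wipanic preserves a here (none of its changes turn any other segment into a), so the proto-segment is *a.
Position 5: Devase has g, Orpanish has h, Wipanic has k. Wipanic preserves k here (none of its changes turn any other segment into k), so the proto-segment is *k.
Position 1: Devase has p, Orpanish has p, Wipanic has f. Devase preserves p here (none of its changes turn any other segment into p), so the proto-segment is *p.
Continuing position by position gives *pehaka; check it forward:
Devase: start from *pehaka.
  rule 1 (vowel merger): pehaka → peheke
  rule 2: no change — peheke
  rule 3 (intervocalic voicing): peheke → pehege
  ⇒ Devase pehege
Orpanish: start from *pehaka.
  rule 1: no change — pehaka
  rule 2 (unconditioned shift): pehaka → pehaha
  rule 3 (vowel merger): pehaha → pehehe
  ⇒ Orpanish pehehe
Wipanic: start from *pehaka.
  rule 1 (vowel merger): pehaka → pihaka
  rule 2: no change — pihaka
  rule 3 (unconditioned shift): pihaka → fihaka
  ⇒ Wipanic fihaka
No other proto-form is consistent with every reflex, so the reconstruction is *pehaka.

*pehaka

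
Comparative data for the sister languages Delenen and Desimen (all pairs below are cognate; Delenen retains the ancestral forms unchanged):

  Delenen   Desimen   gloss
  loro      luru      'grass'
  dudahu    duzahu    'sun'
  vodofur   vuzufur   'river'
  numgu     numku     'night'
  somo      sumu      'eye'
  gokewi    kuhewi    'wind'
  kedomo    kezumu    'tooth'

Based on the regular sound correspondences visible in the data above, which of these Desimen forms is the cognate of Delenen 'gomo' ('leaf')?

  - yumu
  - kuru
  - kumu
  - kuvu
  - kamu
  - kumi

gokewi ~ kuhewi — Delenen g corresponds to Desimen k word-initially before a back vowel.
somo ~ sumu, kedomo ~ kezumu — Delenen o corresponds to Desimen u after a consonant, before a nasal.
loro ~ luru, somo ~ sumu — Delenen o corresponds to Desimen u word-finally.
Applying these to Delenen 'gomo':
  gomo → komo   (g→k word-initially before a back vowel)
  komo → kumo   (o→u after a consonant, before a nasal)
  kumo → kumu   (o→u word-finally)
So the Desimen cognate is 'kumu'.

kumu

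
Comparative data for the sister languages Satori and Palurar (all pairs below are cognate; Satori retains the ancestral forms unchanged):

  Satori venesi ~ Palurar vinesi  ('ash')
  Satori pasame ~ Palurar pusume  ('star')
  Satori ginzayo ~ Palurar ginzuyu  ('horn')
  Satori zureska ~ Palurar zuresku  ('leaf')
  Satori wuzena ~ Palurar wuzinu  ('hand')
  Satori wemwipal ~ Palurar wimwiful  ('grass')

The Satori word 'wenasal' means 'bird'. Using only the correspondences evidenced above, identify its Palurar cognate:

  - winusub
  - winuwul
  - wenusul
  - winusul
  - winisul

winusul

venesi ~ vinesi, wuzena ~ wuzinu — Satori e corresponds to Palurar i after a consonant, before a nasal.
pasame ~ pusume, ginzayo ~ ginzuyu — Satori a corresponds to Palurar u after a consonant, before a consonant other than r, m, n, p, b, f, v.
Applying these to Satori 'wenasal':
  wenasal → winasal   (e→i after a consonant, before a nasal)
  winasal → winusal   (a→u after a consonant, before a consonant other than r, m, n, p, b, f, v)
  winusal → winusul   (a→u after a consonant, before a consonant other than r, m, n, p, b, f, v)
So the Palurar cognate is 'winusul'.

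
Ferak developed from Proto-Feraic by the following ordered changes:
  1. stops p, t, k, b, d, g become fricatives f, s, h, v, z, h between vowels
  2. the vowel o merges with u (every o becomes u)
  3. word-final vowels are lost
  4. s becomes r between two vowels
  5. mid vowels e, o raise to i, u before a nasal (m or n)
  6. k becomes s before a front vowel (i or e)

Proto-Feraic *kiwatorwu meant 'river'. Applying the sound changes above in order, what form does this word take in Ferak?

siwarurw

Ferak: *kiwatorwu > kiwasorwu > kiwasurwu > kiwasurw > kiwarurw > siwarurw  (by intervocalic lenition, vowel merger, apocope, rhotacism, palatalisation)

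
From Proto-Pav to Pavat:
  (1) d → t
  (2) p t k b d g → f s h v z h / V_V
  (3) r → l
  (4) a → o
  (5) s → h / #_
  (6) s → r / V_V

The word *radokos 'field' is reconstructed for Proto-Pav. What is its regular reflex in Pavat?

Pavat: start from *radokos.
  rule 1 (unconditioned shift): radokos → ratokos
  rule 2 (intervocalic lenition): ratokos → rasohos
  rule 3 (unconditioned shift): rasohos → lasohos
  rule 4 (vowel merger): lasohos → losohos
  rule 5: no change — losohos
  rule 6 (rhotacism): losohos → lorohos
  ⇒ Pavat lorohos

lorohos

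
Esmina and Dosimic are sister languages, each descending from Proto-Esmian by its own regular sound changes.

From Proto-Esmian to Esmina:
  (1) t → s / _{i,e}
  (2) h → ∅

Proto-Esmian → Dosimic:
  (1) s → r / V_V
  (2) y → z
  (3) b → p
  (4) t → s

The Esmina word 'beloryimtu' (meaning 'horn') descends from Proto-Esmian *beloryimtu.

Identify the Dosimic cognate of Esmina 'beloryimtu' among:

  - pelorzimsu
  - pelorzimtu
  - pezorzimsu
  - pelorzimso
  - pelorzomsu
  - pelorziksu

pelorzimsu

Dosimic: start from *beloryimtu.
  rule 1: no change — beloryimtu
  rule 2 (unconditioned shift): beloryimtu → belorzimtu
  rule 3 (unconditioned shift): belorzimtu → pelorzimtu
  rule 4 (unconditioned shift): pelorzimtu → pelorzimsu
  ⇒ Dosimic pelorzimsu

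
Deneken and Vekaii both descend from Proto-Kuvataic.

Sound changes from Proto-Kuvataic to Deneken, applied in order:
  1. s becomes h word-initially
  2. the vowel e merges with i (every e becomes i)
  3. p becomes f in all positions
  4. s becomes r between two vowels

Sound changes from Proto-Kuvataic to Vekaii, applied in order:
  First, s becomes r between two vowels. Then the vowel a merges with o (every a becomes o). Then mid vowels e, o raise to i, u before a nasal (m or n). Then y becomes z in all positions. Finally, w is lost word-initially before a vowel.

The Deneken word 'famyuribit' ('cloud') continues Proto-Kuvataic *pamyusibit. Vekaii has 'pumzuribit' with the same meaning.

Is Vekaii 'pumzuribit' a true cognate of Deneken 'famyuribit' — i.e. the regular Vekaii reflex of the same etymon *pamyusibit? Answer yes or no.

Derive the expected Vekaii reflex of *pamyusibit:
Vekaii: *pamyusibit
  pamyusibit → pamyuribit   [rhotacism]
  pamyuribit → pomyuribit   [vowel merger]
  pomyuribit → pumyuribit   [pre-nasal raising]
  pumyuribit → pumzuribit   [unconditioned shift]
  pumzuribit (rule 5 does not apply)
  giving Vekaii pumzuribit.
Vekaii 'pumzuribit' matches the regular reflex exactly, so the pair is cognate.

yes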